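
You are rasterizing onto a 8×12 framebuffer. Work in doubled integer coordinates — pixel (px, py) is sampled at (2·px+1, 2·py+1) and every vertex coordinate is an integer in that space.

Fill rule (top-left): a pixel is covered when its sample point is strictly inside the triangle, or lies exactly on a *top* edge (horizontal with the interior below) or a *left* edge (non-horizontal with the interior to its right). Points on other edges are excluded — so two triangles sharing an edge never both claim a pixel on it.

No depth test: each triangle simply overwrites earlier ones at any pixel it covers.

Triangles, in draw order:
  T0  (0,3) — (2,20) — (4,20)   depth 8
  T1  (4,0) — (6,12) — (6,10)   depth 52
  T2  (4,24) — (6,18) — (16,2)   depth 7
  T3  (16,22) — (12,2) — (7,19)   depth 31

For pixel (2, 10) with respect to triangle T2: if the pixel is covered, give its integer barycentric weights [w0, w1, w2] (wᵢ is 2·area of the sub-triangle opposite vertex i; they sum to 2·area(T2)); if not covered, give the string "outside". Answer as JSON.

T0:
  2·area = 34  (B↔C swapped to make it positive)
  edge (0, 3)→(4, 20): d=(4,17) right/bottom  bias=-1
  edge (4, 20)→(2, 20): d=(-2,0) right/bottom  bias=-1
  edge (2, 20)→(0, 3): d=(-2,-17) top-left  bias=+0
    (0,4)@(1, 9): e=[7,22,5] → █
    (1,4)@(3, 9): e=[-27,22,39] → ·
    (0,5)@(1, 11): e=[15,18,1] → █
    (1,5)@(3, 11): e=[-19,18,35] → ·
    (0,6)@(1, 13): e=[23,14,-3] → ·
    (1,8)@(3, 17): e=[5,6,23] → █
    (2,8)@(5, 17): e=[-29,6,57] → ·
    (1,9)@(3, 19): e=[13,2,19] → █
    (2,9)@(5, 19): e=[-21,2,53] → ·
    (1,10)@(3, 21): e=[21,-2,15] → ·
  covered (4 px):
    · · · · · · · ·
    · · · · · · · ·
    · · · · · · · ·
    · · · · · · · ·
    █ · · · · · · ·
    █ · · · · · · ·
    · · · · · · · ·
    · · · · · · · ·
    · █ · · · · · ·
    · █ · · · · · ·
    · · · · · · · ·
    · · · · · · · ·
T1:
  2·area = 4  (B↔C swapped to make it positive)
  edge (4, 0)→(6, 10): d=(2,10) right/bottom  bias=-1
  edge (6, 10)→(6, 12): d=(0,2) right/bottom  bias=-1
  edge (6, 12)→(4, 0): d=(-2,-12) top-left  bias=+0
    (2,2)@(5, 5): e=[0,2,2] → ·  [on edge]
    (3,7)@(7, 15): e=[0,-2,6] → ·  [on edge]
  covered (0 px):
    · · · · · · · ·
    · · · · · · · ·
    · · · · · · · ·
    · · · · · · · ·
    · · · · · · · ·
    · · · · · · · ·
    · · · · · · · ·
    · · · · · · · ·
    · · · · · · · ·
    · · · · · · · ·
    · · · · · · · ·
    · · · · · · · ·
T2:
  2·area = 28
  edge (4, 24)→(6, 18): d=(2,-6) top-left  bias=+0
  edge (6, 18)→(16, 2): d=(10,-16) top-left  bias=+0
  edge (16, 2)→(4, 24): d=(-12,22) right/bottom  bias=-1
    (5,1)@(11, 3): e=[0,-70,98] → ·  [on edge]
    (6,3)@(13, 7): e=[20,2,6] → █
    (7,3)@(15, 7): e=[32,34,-38] → ·
    (4,4)@(9, 9): e=[0,-42,70] → ·  [on edge]
    (6,4)@(13, 9): e=[24,22,-18] → ·
    (5,5)@(11, 11): e=[16,10,2] → █
    (6,5)@(13, 11): e=[28,42,-42] → ·
    (5,6)@(11, 13): e=[20,30,-22] → ·
    (3,7)@(7, 15): e=[0,-14,42] → ·  [on edge]
    (3,8)@(7, 17): e=[4,6,18] → █
    (4,8)@(9, 17): e=[16,38,-26] → ·
    (3,9)@(7, 19): e=[8,26,-6] → ·
    (2,10)@(5, 21): e=[0,14,14] → █  [on edge]
  covered (4 px):
    · · · · · · · ·
    · · · · · · · ·
    · · · · · · · ·
    · · · · · · █ ·
    · · · · · · · ·
    · · · · · █ · ·
    · · · · · · · ·
    · · · · · · · ·
    · · · █ · · · ·
    · · · · · · · ·
    · · █ · · · · ·
    · · · · · · · ·
T3:
  2·area = 168  (B↔C swapped to make it positive)
  edge (16, 22)→(7, 19): d=(-9,-3) top-left  bias=+0
  edge (7, 19)→(12, 2): d=(5,-17) top-left  bias=+0
  edge (12, 2)→(16, 22): d=(4,20) right/bottom  bias=-1
    (5,3)@(11, 7): e=[120,8,40] → █
    (6,3)@(13, 7): e=[126,42,0] → ·  [on edge]
    (5,4)@(11, 9): e=[102,18,48] → █
    (6,4)@(13, 9): e=[108,52,8] → █
    (7,4)@(15, 9): e=[114,86,-32] → ·
    (5,5)@(11, 11): e=[84,28,56] → █
    (7,5)@(15, 11): e=[96,96,-24] → ·
    (4,6)@(9, 13): e=[60,4,104] → █
    (7,6)@(15, 13): e=[78,106,-16] → ·
    (4,7)@(9, 15): e=[42,14,112] → █
    (7,7)@(15, 15): e=[60,116,-8] → ·
    (0,8)@(1, 17): e=[0,-112,280] → ·  [on edge]
    (7,8)@(15, 17): e=[42,126,0] → ·  [on edge]
    (3,9)@(7, 19): e=[0,0,168] → █  [on edge]
    (6,10)@(13, 21): e=[0,112,56] → █  [on edge]
  covered (21 px):
    · · · · · · · ·
    · · · · · · · ·
    · · · · · · · ·
    · · · · · █ · ·
    · · · · · █ █ ·
    · · · · · █ █ ·
    · · · · █ █ █ ·
    · · · · █ █ █ ·
    · · · · █ █ █ ·
    · · · █ █ █ █ █
    · · · · · · █ █
    · · · · · · · ·

Final: [14,14,0]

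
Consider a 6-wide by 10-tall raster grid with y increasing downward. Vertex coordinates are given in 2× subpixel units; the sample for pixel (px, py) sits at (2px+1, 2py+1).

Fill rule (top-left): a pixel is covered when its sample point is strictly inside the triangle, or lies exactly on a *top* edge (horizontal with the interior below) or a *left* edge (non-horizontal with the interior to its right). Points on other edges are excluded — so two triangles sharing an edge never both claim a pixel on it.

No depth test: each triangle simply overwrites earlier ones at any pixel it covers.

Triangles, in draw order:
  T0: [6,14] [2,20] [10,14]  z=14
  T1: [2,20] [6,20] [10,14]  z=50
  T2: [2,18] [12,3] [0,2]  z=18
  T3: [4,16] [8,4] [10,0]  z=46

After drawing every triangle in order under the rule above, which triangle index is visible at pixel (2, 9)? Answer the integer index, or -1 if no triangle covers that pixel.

T0:
  2·area = 24  (B↔C swapped to make it positive)
  edge (6, 14)→(10, 14): d=(4,0) top-left  bias=+0
  edge (10, 14)→(2, 20): d=(-8,6) right/bottom  bias=-1
  edge (2, 20)→(6, 14): d=(4,-6) top-left  bias=+0
    (3,7)@(7, 15): e=[4,10,10] → #
    (4,7)@(9, 15): e=[4,-2,22] → ·
    (2,8)@(5, 17): e=[12,6,6] → #
    (3,8)@(7, 17): e=[12,-6,18] → ·
    (1,9)@(3, 19): e=[20,2,2] → #
    (2,9)@(5, 19): e=[20,-10,14] → ·
  covered (3 px):
    · · · · · ·
    · · · · · ·
    · · · · · ·
    · · · · · ·
    · · · · · ·
    · · · · · ·
    · · · · · ·
    · · · # · ·
    · · # · · ·
    · # · · · ·
T1:
  2·area = 24  (B↔C swapped to make it positive)
  edge (2, 20)→(10, 14): d=(8,-6) top-left  bias=+0
  edge (10, 14)→(6, 20): d=(-4,6) right/bottom  bias=-1
  edge (6, 20)→(2, 20): d=(-4,0) right/bottom  bias=-1
    (4,7)@(9, 15): e=[2,2,20] → #
    (5,7)@(11, 15): e=[14,-10,20] → ·
    (3,8)@(7, 17): e=[6,6,12] → #
    (4,8)@(9, 17): e=[18,-6,12] → ·
    (2,9)@(5, 19): e=[10,10,4] → #
    (3,9)@(7, 19): e=[22,-2,4] → ·
  covered (3 px):
    · · · · · ·
    · · · · · ·
    · · · · · ·
    · · · · · ·
    · · · · · ·
    · · · · · ·
    · · · · · ·
    · · · · # ·
    · · · # · ·
    · · # · · ·
T2:
  2·area = 190  (B↔C swapped to make it positive)
  edge (2, 18)→(0, 2): d=(-2,-16) top-left  bias=+0
  edge (0, 2)→(12, 3): d=(12,1) right/bottom  bias=-1
  edge (12, 3)→(2, 18): d=(-10,15) right/bottom  bias=-1
    (0,1)@(1, 3): e=[14,11,165] → #
    (1,1)@(3, 3): e=[46,9,135] → #
    (2,1)@(5, 3): e=[78,7,105] → #
    (3,1)@(7, 3): e=[110,5,75] → #
    (4,1)@(9, 3): e=[142,3,45] → #
    (5,1)@(11, 3): e=[174,1,15] → #
    (0,2)@(1, 5): e=[10,35,145] → #
    (5,2)@(11, 5): e=[170,25,-5] → ·
    (0,3)@(1, 7): e=[6,59,125] → #
    (5,3)@(11, 7): e=[166,49,-25] → ·
    (0,4)@(1, 9): e=[2,83,105] → #
    (4,4)@(9, 9): e=[130,75,-15] → ·
  covered (25 px):
    · · · · · ·
    # # # # # #
    # # # # # ·
    # # # # # ·
    # # # # · ·
    · # # · · ·
    · # # · · ·
    · # · · · ·
    · · · · · ·
    · · · · · ·
T3:
  2·area = 8
  edge (4, 16)→(8, 4): d=(4,-12) top-left  bias=+0
  edge (8, 4)→(10, 0): d=(2,-4) top-left  bias=+0
  edge (10, 0)→(4, 16): d=(-6,16) right/bottom  bias=-1
    (4,0)@(9, 1): e=[0,-2,10] → ·  [on edge]
    (3,3)@(7, 7): e=[0,2,6] → #  [on edge]
    (4,3)@(9, 7): e=[24,10,-26] → ·
    (3,4)@(7, 9): e=[8,6,-6] → ·
    (2,6)@(5, 13): e=[0,6,2] → #  [on edge]
    (3,6)@(7, 13): e=[24,14,-30] → ·
    (2,7)@(5, 15): e=[8,10,-10] → ·
    (1,9)@(3, 19): e=[0,10,-2] → ·  [on edge]
  covered (2 px):
    · · · · · ·
    · · · · · ·
    · · · · · ·
    · · · # · ·
    · · · · · ·
    · · · · · ·
    · · # · · ·
    · · · · · ·
    · · · · · ·
    · · · · · ·

Z-buffer (winner per pixel, '.' = empty):
  . . . . . .
  2 2 2 2 2 2
  2 2 2 2 2 .
  2 2 2 3 2 .
  2 2 2 2 . .
  . 2 2 . . .
  . 2 3 . . .
  . 2 . 0 1 .
  . . 0 1 . .
  . 0 1 . . .

Result: 1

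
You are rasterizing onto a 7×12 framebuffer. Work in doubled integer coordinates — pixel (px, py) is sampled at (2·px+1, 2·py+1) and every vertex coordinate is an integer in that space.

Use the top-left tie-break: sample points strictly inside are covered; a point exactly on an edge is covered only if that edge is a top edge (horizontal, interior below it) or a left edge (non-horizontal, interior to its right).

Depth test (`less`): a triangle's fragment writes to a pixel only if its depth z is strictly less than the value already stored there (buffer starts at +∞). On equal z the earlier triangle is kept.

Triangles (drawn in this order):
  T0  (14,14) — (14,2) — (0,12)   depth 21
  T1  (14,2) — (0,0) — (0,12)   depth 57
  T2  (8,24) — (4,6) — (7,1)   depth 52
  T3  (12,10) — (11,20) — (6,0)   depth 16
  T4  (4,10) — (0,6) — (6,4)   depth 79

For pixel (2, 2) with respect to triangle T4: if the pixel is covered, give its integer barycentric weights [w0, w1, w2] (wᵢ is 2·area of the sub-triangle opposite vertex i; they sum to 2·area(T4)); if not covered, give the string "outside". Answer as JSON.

T0:
  2·area = 168  (B↔C swapped to make it positive)
  edge (14, 14)→(0, 12): d=(-14,-2) top-left  bias=+0
  edge (0, 12)→(14, 2): d=(14,-10) top-left  bias=+0
  edge (14, 2)→(14, 14): d=(0,12) right/bottom  bias=-1
    (6,1)@(13, 3): e=[152,4,12] → █
    (5,2)@(11, 5): e=[120,12,36] → █
    (3,3)@(7, 7): e=[84,0,84] → █  [on edge]
    (4,3)@(9, 7): e=[88,20,60] → █
    (2,4)@(5, 9): e=[52,8,108] → █
    (1,5)@(3, 11): e=[20,16,132] → █
    (1,6)@(3, 13): e=[-8,44,132] → ·
    (2,6)@(5, 13): e=[-4,64,108] → ·
    (3,6)@(7, 13): e=[0,84,84] → █  [on edge]
    (3,7)@(7, 15): e=[-28,112,84] → ·
    (4,7)@(9, 15): e=[-24,132,60] → ·
    (5,7)@(11, 15): e=[-20,152,36] → ·
  covered (22 px):
    · · · · · · ·
    · · · · · · █
    · · · · · █ █
    · · · █ █ █ █
    · · █ █ █ █ █
    · █ █ █ █ █ █
    · · · █ █ █ █
    · · · · · · ·
    · · · · · · ·
    · · · · · · ·
    · · · · · · ·
    · · · · · · ·
T1:
  2·area = 168  (B↔C swapped to make it positive)
  edge (14, 2)→(0, 12): d=(-14,10) right/bottom  bias=-1
  edge (0, 12)→(0, 0): d=(0,-12) top-left  bias=+0
  edge (0, 0)→(14, 2): d=(14,2) right/bottom  bias=-1
    (0,0)@(1, 1): e=[144,12,12] → █
    (1,0)@(3, 1): e=[124,36,8] → █
    (2,0)@(5, 1): e=[104,60,4] → █
    (3,0)@(7, 1): e=[84,84,0] → ·  [on edge]
    (0,1)@(1, 3): e=[116,12,40] → █
    (3,1)@(7, 3): e=[56,84,28] → █
    (4,1)@(9, 3): e=[36,108,24] → █
    (5,1)@(11, 3): e=[16,132,20] → █
    (6,1)@(13, 3): e=[-4,156,16] → ·
    (0,2)@(1, 5): e=[88,12,68] → █
    (5,2)@(11, 5): e=[-12,132,48] → ·
    (0,3)@(1, 7): e=[60,12,96] → █
    (3,3)@(7, 7): e=[0,84,84] → ·  [on edge]
  covered (20 px):
    █ █ █ · · · ·
    █ █ █ █ █ █ ·
    █ █ █ █ █ · ·
    █ █ █ · · · ·
    █ █ · · · · ·
    █ · · · · · ·
    · · · · · · ·
    · · · · · · ·
    · · · · · · ·
    · · · · · · ·
    · · · · · · ·
    · · · · · · ·
T2:
  2·area = 74
  edge (8, 24)→(4, 6): d=(-4,-18) top-left  bias=+0
  edge (4, 6)→(7, 1): d=(3,-5) top-left  bias=+0
  edge (7, 1)→(8, 24): d=(1,23) right/bottom  bias=-1
    (3,0)@(7, 1): e=[74,0,0] → ·  [on edge]
    (3,1)@(7, 3): e=[66,6,2] → █
    (4,1)@(9, 3): e=[102,16,-44] → ·
    (2,2)@(5, 5): e=[22,2,50] → █
    (4,2)@(9, 5): e=[94,22,-42] → ·
    (2,3)@(5, 7): e=[14,8,52] → █
    (4,3)@(9, 7): e=[86,28,-40] → ·
    (2,4)@(5, 9): e=[6,14,54] → █
    (4,4)@(9, 9): e=[78,34,-38] → ·
    (0,5)@(1, 11): e=[-74,0,148] → ·  [on edge]
    (2,5)@(5, 11): e=[-2,20,56] → ·
    (3,5)@(7, 11): e=[34,30,10] → █
  covered (12 px):
    · · · · · · ·
    · · · █ · · ·
    · · █ █ · · ·
    · · █ █ · · ·
    · · █ █ · · ·
    · · · █ · · ·
    · · · █ · · ·
    · · · █ · · ·
    · · · █ · · ·
    · · · █ · · ·
    · · · · · · ·
    · · · · · · ·
T3:
  2·area = 70
  edge (12, 10)→(11, 20): d=(-1,10) right/bottom  bias=-1
  edge (11, 20)→(6, 0): d=(-5,-20) top-left  bias=+0
  edge (6, 0)→(12, 10): d=(6,10) right/bottom  bias=-1
    (3,1)@(7, 3): e=[57,5,8] → █
    (4,1)@(9, 3): e=[37,45,-12] → ·
    (3,2)@(7, 5): e=[55,-5,20] → ·
    (4,2)@(9, 5): e=[35,35,0] → ·  [on edge]
    (4,3)@(9, 7): e=[33,25,12] → █
    (5,3)@(11, 7): e=[13,65,-8] → ·
    (4,4)@(9, 9): e=[31,15,24] → █
    (5,4)@(11, 9): e=[11,55,4] → █
    (6,4)@(13, 9): e=[-9,95,-16] → ·
    (4,5)@(9, 11): e=[29,5,36] → █
    (6,5)@(13, 11): e=[-11,85,-4] → ·
    (4,6)@(9, 13): e=[27,-5,48] → ·
  covered (10 px):
    · · · · · · ·
    · · · █ · · ·
    · · · · · · ·
    · · · · █ · ·
    · · · · █ █ ·
    · · · · █ █ ·
    · · · · · █ ·
    · · · · · █ ·
    · · · · · █ ·
    · · · · · █ ·
    · · · · · · ·
    · · · · · · ·
T4:
  2·area = 32
  edge (4, 10)→(0, 6): d=(-4,-4) top-left  bias=+0
  edge (0, 6)→(6, 4): d=(6,-2) top-left  bias=+0
  edge (6, 4)→(4, 10): d=(-2,6) right/bottom  bias=-1
    (3,0)@(7, 1): e=[48,-16,0] → ·  [on edge]
    (4,1)@(9, 3): e=[48,0,-16] → ·  [on edge]
    (1,2)@(3, 5): e=[16,0,16] → █  [on edge]
    (2,2)@(5, 5): e=[24,4,4] → █
    (3,2)@(7, 5): e=[32,8,-8] → ·
    (0,3)@(1, 7): e=[0,8,24] → █  [on edge]
    (2,3)@(5, 7): e=[16,16,0] → ·  [on edge]
    (0,4)@(1, 9): e=[-8,20,20] → ·
    (1,4)@(3, 9): e=[0,24,8] → █  [on edge]
    (2,4)@(5, 9): e=[8,28,-4] → ·
    (1,5)@(3, 11): e=[-8,36,4] → ·
    (2,5)@(5, 11): e=[0,40,-8] → ·  [on edge]
    (1,6)@(3, 13): e=[-16,48,0] → ·  [on edge]
    (3,6)@(7, 13): e=[0,56,-24] → ·  [on edge]
    (4,7)@(9, 15): e=[0,72,-40] → ·  [on edge]
    (5,8)@(11, 17): e=[0,88,-56] → ·  [on edge]
    (0,9)@(1, 19): e=[-48,80,0] → ·  [on edge]
    (6,9)@(13, 19): e=[0,104,-72] → ·  [on edge]
  covered (5 px):
    · · · · · · ·
    · · · · · · ·
    · █ █ · · · ·
    █ █ · · · · ·
    · █ · · · · ·
    · · · · · · ·
    · · · · · · ·
    · · · · · · ·
    · · · · · · ·
    · · · · · · ·
    · · · · · · ·
    · · · · · · ·

Answer: [4,4,24]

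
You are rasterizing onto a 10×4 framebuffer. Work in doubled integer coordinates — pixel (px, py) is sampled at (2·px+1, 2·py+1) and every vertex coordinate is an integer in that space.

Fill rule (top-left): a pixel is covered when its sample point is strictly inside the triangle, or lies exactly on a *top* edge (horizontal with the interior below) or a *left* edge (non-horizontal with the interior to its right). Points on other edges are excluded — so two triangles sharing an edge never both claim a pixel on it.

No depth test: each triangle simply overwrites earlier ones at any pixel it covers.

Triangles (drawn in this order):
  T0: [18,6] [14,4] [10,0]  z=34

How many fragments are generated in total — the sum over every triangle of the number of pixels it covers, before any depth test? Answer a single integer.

T0:
  2·area = 8
  edge (18, 6)→(14, 4): d=(-4,-2) top-left  bias=+0
  edge (14, 4)→(10, 0): d=(-4,-4) top-left  bias=+0
  edge (10, 0)→(18, 6): d=(8,6) right/bottom  bias=-1
    (5,0)@(11, 1): e=[6,0,2] → █  [on edge]
    (6,0)@(13, 1): e=[10,8,-10] → ·
    (5,1)@(11, 3): e=[-2,-8,18] → ·
    (6,1)@(13, 3): e=[2,0,6] → █  [on edge]
    (7,1)@(15, 3): e=[6,8,-6] → ·
    (6,2)@(13, 5): e=[-6,-8,22] → ·
    (7,2)@(15, 5): e=[-2,0,10] → ·  [on edge]
    (8,3)@(17, 7): e=[-6,0,14] → ·  [on edge]
  covered (2 px):
    · · · · · █ · · · ·
    · · · · · · █ · · ·
    · · · · · · · · · ·
    · · · · · · · · · ·

Final: 2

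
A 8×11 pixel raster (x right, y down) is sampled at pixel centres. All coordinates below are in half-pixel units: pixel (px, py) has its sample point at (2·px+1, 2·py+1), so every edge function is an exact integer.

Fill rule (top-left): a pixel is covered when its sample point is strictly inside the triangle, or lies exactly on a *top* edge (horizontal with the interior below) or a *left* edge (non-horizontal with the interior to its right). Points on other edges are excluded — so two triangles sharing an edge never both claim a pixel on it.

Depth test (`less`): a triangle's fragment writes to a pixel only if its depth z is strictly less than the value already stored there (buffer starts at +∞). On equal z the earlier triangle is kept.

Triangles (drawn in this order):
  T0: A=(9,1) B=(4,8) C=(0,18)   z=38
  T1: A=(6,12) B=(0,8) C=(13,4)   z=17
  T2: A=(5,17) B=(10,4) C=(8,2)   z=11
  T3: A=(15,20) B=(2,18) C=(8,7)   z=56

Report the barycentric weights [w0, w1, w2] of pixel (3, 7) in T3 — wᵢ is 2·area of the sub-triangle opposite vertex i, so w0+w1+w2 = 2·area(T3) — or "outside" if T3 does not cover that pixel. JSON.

T0:
  2·area = 22  (B↔C swapped to make it positive)
  edge (9, 1)→(0, 18): d=(-9,17) right/bottom  bias=-1
  edge (0, 18)→(4, 8): d=(4,-10) top-left  bias=+0
  edge (4, 8)→(9, 1): d=(5,-7) top-left  bias=+0
    (4,0)@(9, 1): e=[0,22,0] → ·  [on edge]
    (2,3)@(5, 7): e=[14,6,2] → █
    (3,3)@(7, 7): e=[-20,26,16] → ·
    (2,4)@(5, 9): e=[-4,14,12] → ·
    (1,5)@(3, 11): e=[12,2,8] → █
    (2,5)@(5, 11): e=[-22,22,22] → ·
    (1,6)@(3, 13): e=[-6,10,18] → ·
  covered (2 px):
    · · · · · · · ·
    · · · · · · · ·
    · · · · · · · ·
    · · █ · · · · ·
    · · · · · · · ·
    · █ · · · · · ·
    · · · · · · · ·
    · · · · · · · ·
    · · · · · · · ·
    · · · · · · · ·
    · · · · · · · ·
T1:
  2·area = 76
  edge (6, 12)→(0, 8): d=(-6,-4) top-left  bias=+0
  edge (0, 8)→(13, 4): d=(13,-4) top-left  bias=+0
  edge (13, 4)→(6, 12): d=(-7,8) right/bottom  bias=-1
    (5,2)@(11, 5): e=[62,5,9] → █
    (6,2)@(13, 5): e=[70,13,-7] → ·
    (2,3)@(5, 7): e=[26,7,43] → █
    (3,3)@(7, 7): e=[34,15,27] → █
    (4,3)@(9, 7): e=[42,23,11] → █
    (5,3)@(11, 7): e=[50,31,-5] → ·
    (1,4)@(3, 9): e=[6,25,45] → █
    (4,4)@(9, 9): e=[30,49,-3] → ·
    (1,5)@(3, 11): e=[-6,51,31] → ·
    (2,5)@(5, 11): e=[2,59,15] → █
    (3,5)@(7, 11): e=[10,67,-1] → ·
    (2,6)@(5, 13): e=[-10,85,1] → ·
  covered (8 px):
    · · · · · · · ·
    · · · · · · · ·
    · · · · · █ · ·
    · · █ █ █ · · ·
    · █ █ █ · · · ·
    · · █ · · · · ·
    · · · · · · · ·
    · · · · · · · ·
    · · · · · · · ·
    · · · · · · · ·
    · · · · · · · ·
T2:
  2·area = 36  (B↔C swapped to make it positive)
  edge (5, 17)→(8, 2): d=(3,-15) top-left  bias=+0
  edge (8, 2)→(10, 4): d=(2,2) right/bottom  bias=-1
  edge (10, 4)→(5, 17): d=(-5,13) right/bottom  bias=-1
    (3,0)@(7, 1): e=[-18,0,54] → ·  [on edge]
    (4,1)@(9, 3): e=[18,0,18] → ·  [on edge]
    (4,2)@(9, 5): e=[24,4,8] → █
    (5,2)@(11, 5): e=[54,0,-18] → ·  [on edge]
    (3,3)@(7, 7): e=[0,12,24] → █  [on edge]
    (4,3)@(9, 7): e=[30,8,-2] → ·
    (6,3)@(13, 7): e=[90,0,-54] → ·  [on edge]
    (3,4)@(7, 9): e=[6,16,14] → █
    (4,4)@(9, 9): e=[36,12,-12] → ·
    (7,4)@(15, 9): e=[126,0,-90] → ·  [on edge]
    (3,5)@(7, 11): e=[12,20,4] → █
    (4,5)@(9, 11): e=[42,16,-22] → ·
    (2,8)@(5, 17): e=[0,36,0] → ·  [on edge]
  covered (4 px):
    · · · · · · · ·
    · · · · · · · ·
    · · · · █ · · ·
    · · · █ · · · ·
    · · · █ · · · ·
    · · · █ · · · ·
    · · · · · · · ·
    · · · · · · · ·
    · · · · · · · ·
    · · · · · · · ·
    · · · · · · · ·
T3:
  2·area = 155
  edge (15, 20)→(2, 18): d=(-13,-2) top-left  bias=+0
  edge (2, 18)→(8, 7): d=(6,-11) top-left  bias=+0
  edge (8, 7)→(15, 20): d=(7,13) right/bottom  bias=-1
    (3,4)@(7, 9): e=[127,1,27] → █
    (4,4)@(9, 9): e=[131,23,1] → █
    (5,4)@(11, 9): e=[135,45,-25] → ·
    (3,5)@(7, 11): e=[101,13,41] → █
    (5,5)@(11, 11): e=[109,57,-11] → ·
    (2,6)@(5, 13): e=[71,3,81] → █
    (5,6)@(11, 13): e=[83,69,3] → █
    (6,6)@(13, 13): e=[87,91,-23] → ·
    (2,7)@(5, 15): e=[45,15,95] → █
    (6,7)@(13, 15): e=[61,103,-9] → ·
    (1,8)@(3, 17): e=[15,5,135] → █
    (6,8)@(13, 17): e=[35,115,5] → █
  covered (21 px):
    · · · · · · · ·
    · · · · · · · ·
    · · · · · · · ·
    · · · · · · · ·
    · · · █ █ · · ·
    · · · █ █ · · ·
    · · █ █ █ █ · ·
    · · █ █ █ █ · ·
    · █ █ █ █ █ █ ·
    · · · · █ █ █ ·
    · · · · · · · ·

Answer: [37,69,49]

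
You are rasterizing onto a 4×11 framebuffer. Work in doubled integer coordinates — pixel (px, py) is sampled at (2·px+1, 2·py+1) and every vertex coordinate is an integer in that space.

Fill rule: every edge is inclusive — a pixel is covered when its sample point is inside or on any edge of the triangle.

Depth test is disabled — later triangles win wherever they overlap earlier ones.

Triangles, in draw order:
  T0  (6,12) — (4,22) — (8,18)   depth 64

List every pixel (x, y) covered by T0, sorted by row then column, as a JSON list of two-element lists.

T0:
  2·area = 32  (B↔C swapped to make it positive)
  edge (6, 12)→(8, 18): d=(2,6) inclusive
  edge (8, 18)→(4, 22): d=(-4,4) inclusive
  edge (4, 22)→(6, 12): d=(2,-10) inclusive
    (1,1)@(3, 3): e=[0,80,-48] → ·  [on edge]
    (3,3)@(7, 7): e=[-16,48,0] → ·  [on edge]
    (2,4)@(5, 9): e=[0,48,-16] → ·  [on edge]
    (3,7)@(7, 15): e=[0,16,16] → █  [on edge]
    (2,8)@(5, 17): e=[16,16,0] → █  [on edge]
    (2,9)@(5, 19): e=[20,8,4] → █
    (3,9)@(7, 19): e=[8,0,24] → █  [on edge]
    (2,10)@(5, 21): e=[24,0,8] → █  [on edge]
    (3,10)@(7, 21): e=[12,-8,28] → ·
  covered (6 px):
    · · · ·
    · · · ·
    · · · ·
    · · · ·
    · · · ·
    · · · ·
    · · · ·
    · · · █
    · · █ █
    · · █ █
    · · █ ·

Result: [[3,7],[2,8],[3,8],[2,9],[3,9],[2,10]]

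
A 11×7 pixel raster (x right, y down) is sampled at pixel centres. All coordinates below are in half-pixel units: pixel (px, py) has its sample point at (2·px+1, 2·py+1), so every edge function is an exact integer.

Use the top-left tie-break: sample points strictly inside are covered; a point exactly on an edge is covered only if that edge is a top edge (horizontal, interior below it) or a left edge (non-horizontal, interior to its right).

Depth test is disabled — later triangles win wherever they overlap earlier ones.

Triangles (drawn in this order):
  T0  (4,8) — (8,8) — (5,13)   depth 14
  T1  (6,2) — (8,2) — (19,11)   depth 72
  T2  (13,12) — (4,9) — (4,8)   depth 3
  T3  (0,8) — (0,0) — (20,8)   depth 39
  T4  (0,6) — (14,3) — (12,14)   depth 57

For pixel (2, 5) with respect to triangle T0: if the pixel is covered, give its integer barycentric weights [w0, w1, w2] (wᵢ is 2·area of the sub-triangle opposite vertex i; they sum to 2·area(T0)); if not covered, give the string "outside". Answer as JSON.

T0:
  2·area = 20
  edge (4, 8)→(8, 8): d=(4,0) top-left  bias=+0
  edge (8, 8)→(5, 13): d=(-3,5) right/bottom  bias=-1
  edge (5, 13)→(4, 8): d=(-1,-5) top-left  bias=+0
    (1,1)@(3, 3): e=[-20,40,0] → ·  [on edge]
    (5,1)@(11, 3): e=[-20,0,40] → ·  [on edge]
    (2,4)@(5, 9): e=[4,12,4] → █
    (3,4)@(7, 9): e=[4,2,14] → █
    (4,4)@(9, 9): e=[4,-8,24] → ·
    (2,5)@(5, 11): e=[12,6,2] → █
    (3,5)@(7, 11): e=[12,-4,12] → ·
    (2,6)@(5, 13): e=[20,0,0] → ·  [on edge]
  covered (3 px):
    · · · · · · · · · · ·
    · · · · · · · · · · ·
    · · · · · · · · · · ·
    · · · · · · · · · · ·
    · · █ █ · · · · · · ·
    · · █ · · · · · · · ·
    · · · · · · · · · · ·
T1:
  2·area = 18
  edge (6, 2)→(8, 2): d=(2,0) top-left  bias=+0
  edge (8, 2)→(19, 11): d=(11,9) right/bottom  bias=-1
  edge (19, 11)→(6, 2): d=(-13,-9) top-left  bias=+0
    (4,1)@(9, 3): e=[2,2,14] → █
    (5,1)@(11, 3): e=[2,-16,32] → ·
    (4,2)@(9, 5): e=[6,24,-12] → ·
    (5,2)@(11, 5): e=[6,6,6] → █
    (6,2)@(13, 5): e=[6,-12,24] → ·
    (5,3)@(11, 7): e=[10,28,-20] → ·
    (9,5)@(19, 11): e=[18,0,0] → ·  [on edge]
  covered (2 px):
    · · · · · · · · · · ·
    · · · · █ · · · · · ·
    · · · · · █ · · · · ·
    · · · · · · · · · · ·
    · · · · · · · · · · ·
    · · · · · · · · · · ·
    · · · · · · · · · · ·
T2:
  2·area = 9
  edge (13, 12)→(4, 9): d=(-9,-3) top-left  bias=+0
  edge (4, 9)→(4, 8): d=(0,-1) top-left  bias=+0
  edge (4, 8)→(13, 12): d=(9,4) right/bottom  bias=-1
    (2,4)@(5, 9): e=[3,1,5] → █
    (3,4)@(7, 9): e=[9,3,-3] → ·
    (2,5)@(5, 11): e=[-15,1,23] → ·
  covered (1 px):
    · · · · · · · · · · ·
    · · · · · · · · · · ·
    · · · · · · · · · · ·
    · · · · · · · · · · ·
    · · █ · · · · · · · ·
    · · · · · · · · · · ·
    · · · · · · · · · · ·
T3:
  2·area = 160
  edge (0, 8)→(0, 0): d=(0,-8) top-left  bias=+0
  edge (0, 0)→(20, 8): d=(20,8) right/bottom  bias=-1
  edge (20, 8)→(0, 8): d=(-20,0) right/bottom  bias=-1
    (0,0)@(1, 1): e=[8,12,140] → █
    (1,0)@(3, 1): e=[24,-4,140] → ·
    (0,1)@(1, 3): e=[8,52,100] → █
    (1,1)@(3, 3): e=[24,36,100] → █
    (2,1)@(5, 3): e=[40,20,100] → █
    (3,1)@(7, 3): e=[56,4,100] → █
    (4,1)@(9, 3): e=[72,-12,100] → ·
    (0,2)@(1, 5): e=[8,92,60] → █
    (4,2)@(9, 5): e=[72,28,60] → █
    (5,2)@(11, 5): e=[88,12,60] → █
    (6,2)@(13, 5): e=[104,-4,60] → ·
    (0,3)@(1, 7): e=[8,132,20] → █
  covered (20 px):
    █ · · · · · · · · · ·
    █ █ █ █ · · · · · · ·
    █ █ █ █ █ █ · · · · ·
    █ █ █ █ █ █ █ █ █ · ·
    · · · · · · · · · · ·
    · · · · · · · · · · ·
    · · · · · · · · · · ·
T4:
  2·area = 148
  edge (0, 6)→(14, 3): d=(14,-3) top-left  bias=+0
  edge (14, 3)→(12, 14): d=(-2,11) right/bottom  bias=-1
  edge (12, 14)→(0, 6): d=(-12,-8) top-left  bias=+0
    (2,2)@(5, 5): e=[1,95,52] → █
    (3,2)@(7, 5): e=[7,73,68] → █
    (4,2)@(9, 5): e=[13,51,84] → █
    (5,2)@(11, 5): e=[19,29,100] → █
    (6,2)@(13, 5): e=[25,7,116] → █
    (7,2)@(15, 5): e=[31,-15,132] → ·
    (1,3)@(3, 7): e=[23,113,12] → █
    (7,3)@(15, 7): e=[59,-19,108] → ·
    (1,4)@(3, 9): e=[51,109,-12] → ·
    (2,4)@(5, 9): e=[57,87,4] → █
    (6,4)@(13, 9): e=[81,-1,68] → ·
    (2,5)@(5, 11): e=[85,83,-20] → ·
  covered (18 px):
    · · · · · · · · · · ·
    · · · · · · · · · · ·
    · · █ █ █ █ █ · · · ·
    · █ █ █ █ █ █ · · · ·
    · · █ █ █ █ · · · · ·
    · · · · █ █ · · · · ·
    · · · · · █ · · · · ·

Result: [6,2,12]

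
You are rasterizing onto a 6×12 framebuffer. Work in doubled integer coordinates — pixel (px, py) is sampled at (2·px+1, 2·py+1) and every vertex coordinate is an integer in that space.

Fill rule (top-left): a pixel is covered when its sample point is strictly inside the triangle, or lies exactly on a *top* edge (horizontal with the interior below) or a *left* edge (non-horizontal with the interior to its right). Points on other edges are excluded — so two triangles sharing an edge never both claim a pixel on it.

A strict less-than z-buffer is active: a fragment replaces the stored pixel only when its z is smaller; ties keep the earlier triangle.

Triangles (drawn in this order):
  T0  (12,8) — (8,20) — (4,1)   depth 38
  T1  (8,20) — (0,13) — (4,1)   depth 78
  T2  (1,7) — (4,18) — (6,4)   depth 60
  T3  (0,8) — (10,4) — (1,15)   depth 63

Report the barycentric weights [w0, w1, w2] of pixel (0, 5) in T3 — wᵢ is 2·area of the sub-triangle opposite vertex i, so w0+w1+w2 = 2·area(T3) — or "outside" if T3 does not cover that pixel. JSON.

T0:
  2·area = 124
  edge (12, 8)→(8, 20): d=(-4,12) right/bottom  bias=-1
  edge (8, 20)→(4, 1): d=(-4,-19) top-left  bias=+0
  edge (4, 1)→(12, 8): d=(8,7) right/bottom  bias=-1
    (2,1)@(5, 3): e=[104,11,9] → X
    (3,1)@(7, 3): e=[80,49,-5] → .
    (2,2)@(5, 5): e=[96,3,25] → X
    (3,2)@(7, 5): e=[72,41,11] → X
    (4,2)@(9, 5): e=[48,79,-3] → .
    (2,3)@(5, 7): e=[88,-5,41] → .
    (3,3)@(7, 7): e=[64,33,27] → X
    (4,3)@(9, 7): e=[40,71,13] → X
    (5,3)@(11, 7): e=[16,109,-1] → .
    (3,4)@(7, 9): e=[56,25,43] → X
    (5,4)@(11, 9): e=[8,101,15] → X
    (3,5)@(7, 11): e=[48,17,59] → X
    (5,5)@(11, 11): e=[0,93,31] → .  [on edge]
    (4,8)@(9, 17): e=[0,31,93] → .  [on edge]
    (3,11)@(7, 23): e=[0,-31,155] → .  [on edge]
  covered (14 px):
    . . . . . .
    . . X . . .
    . . X X . .
    . . . X X .
    . . . X X X
    . . . X X .
    . . . X X .
    . . . X X .
    . . . . . .
    . . . . . .
    . . . . . .
    . . . . . .
T1:
  2·area = 124
  edge (8, 20)→(0, 13): d=(-8,-7) top-left  bias=+0
  edge (0, 13)→(4, 1): d=(4,-12) top-left  bias=+0
  edge (4, 1)→(8, 20): d=(4,19) right/bottom  bias=-1
    (1,2)@(3, 5): e=[85,4,35] → X
    (2,2)@(5, 5): e=[99,28,-3] → .
    (1,3)@(3, 7): e=[69,12,43] → X
    (2,3)@(5, 7): e=[83,36,5] → X
    (3,3)@(7, 7): e=[97,60,-33] → .
    (1,4)@(3, 9): e=[53,20,51] → X
    (3,4)@(7, 9): e=[81,68,-25] → .
    (0,5)@(1, 11): e=[23,4,97] → X
    (3,5)@(7, 11): e=[65,76,-17] → .
    (0,6)@(1, 13): e=[7,12,105] → X
    (3,6)@(7, 13): e=[49,84,-9] → .
    (0,7)@(1, 15): e=[-9,20,113] → .
  covered (16 px):
    . . . . . .
    . . . . . .
    . X . . . .
    . X X . . .
    . X X . . .
    X X X . . .
    X X X . . .
    . X X . . .
    . . X X . .
    . . . X . .
    . . . . . .
    . . . . . .
T2:
  2·area = 64  (B↔C swapped to make it positive)
  edge (1, 7)→(6, 4): d=(5,-3) top-left  bias=+0
  edge (6, 4)→(4, 18): d=(-2,14) right/bottom  bias=-1
  edge (4, 18)→(1, 7): d=(-3,-11) top-left  bias=+0
    (5,0)@(11, 1): e=[0,-64,128] → .  [on edge]
    (2,2)@(5, 5): e=[2,12,50] → X
    (3,2)@(7, 5): e=[8,-16,72] → .
    (0,3)@(1, 7): e=[0,64,0] → X  [on edge]
    (1,3)@(3, 7): e=[6,36,22] → X
    (3,3)@(7, 7): e=[18,-20,66] → .
    (0,4)@(1, 9): e=[10,60,-6] → .
    (1,4)@(3, 9): e=[16,32,16] → X
    (3,4)@(7, 9): e=[28,-24,60] → .
    (1,5)@(3, 11): e=[26,28,10] → X
    (2,5)@(5, 11): e=[32,0,32] → .  [on edge]
    (1,6)@(3, 13): e=[36,24,4] → X
  covered (8 px):
    . . . . . .
    . . . . . .
    . . X . . .
    X X X . . .
    . X X . . .
    . X . . . .
    . X . . . .
    . . . . . .
    . . . . . .
    . . . . . .
    . . . . . .
    . . . . . .
T3:
  2·area = 74
  edge (0, 8)→(10, 4): d=(10,-4) top-left  bias=+0
  edge (10, 4)→(1, 15): d=(-9,11) right/bottom  bias=-1
  edge (1, 15)→(0, 8): d=(-1,-7) top-left  bias=+0
    (4,2)@(9, 5): e=[6,2,66] → X
    (5,2)@(11, 5): e=[14,-20,80] → .
    (1,3)@(3, 7): e=[2,50,22] → X
    (2,3)@(5, 7): e=[10,28,36] → X
    (3,3)@(7, 7): e=[18,6,50] → X
    (4,3)@(9, 7): e=[26,-16,64] → .
    (0,4)@(1, 9): e=[14,54,6] → X
    (3,4)@(7, 9): e=[38,-12,48] → .
    (0,5)@(1, 11): e=[34,36,4] → X
    (2,5)@(5, 11): e=[50,-8,32] → .
    (0,6)@(1, 13): e=[54,18,2] → X
    (1,6)@(3, 13): e=[62,-4,16] → .
    (0,7)@(1, 15): e=[74,0,0] → .  [on edge]
  covered (10 px):
    . . . . . .
    . . . . . .
    . . . . X .
    . X X X . .
    X X X . . .
    X X . . . .
    X . . . . .
    . . . . . .
    . . . . . .
    . . . . . .
    . . . . . .
    . . . . . .

Answer: [36,4,34]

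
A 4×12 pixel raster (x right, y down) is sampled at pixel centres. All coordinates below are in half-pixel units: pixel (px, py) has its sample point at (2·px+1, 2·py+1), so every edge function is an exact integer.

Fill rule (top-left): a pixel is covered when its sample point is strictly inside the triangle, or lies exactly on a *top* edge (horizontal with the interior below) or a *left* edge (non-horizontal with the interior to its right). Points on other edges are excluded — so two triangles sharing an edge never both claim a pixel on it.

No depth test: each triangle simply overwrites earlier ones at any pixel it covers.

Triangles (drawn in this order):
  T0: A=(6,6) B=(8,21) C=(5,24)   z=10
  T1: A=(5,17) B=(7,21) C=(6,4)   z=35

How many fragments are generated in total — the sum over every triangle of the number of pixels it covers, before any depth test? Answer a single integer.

T0:
  2·area = 51
  edge (6, 6)→(8, 21): d=(2,15) right/bottom  bias=-1
  edge (8, 21)→(5, 24): d=(-3,3) right/bottom  bias=-1
  edge (5, 24)→(6, 6): d=(1,-18) top-left  bias=+0
    (3,7)@(7, 15): e=[3,21,27] → #
    (3,8)@(7, 17): e=[7,15,29] → #
    (3,9)@(7, 19): e=[11,9,31] → #
    (3,10)@(7, 21): e=[15,3,33] → #
    (3,11)@(7, 23): e=[19,-3,35] → ·
  covered (4 px):
    · · · ·
    · · · ·
    · · · ·
    · · · ·
    · · · ·
    · · · ·
    · · · ·
    · · · #
    · · · #
    · · · #
    · · · #
    · · · ·
T1:
  2·area = 30  (B↔C swapped to make it positive)
  edge (5, 17)→(6, 4): d=(1,-13) top-left  bias=+0
  edge (6, 4)→(7, 21): d=(1,17) right/bottom  bias=-1
  edge (7, 21)→(5, 17): d=(-2,-4) top-left  bias=+0
    (0,4)@(1, 9): e=[-60,90,0] → ·  [on edge]
    (1,6)@(3, 13): e=[-30,60,0] → ·  [on edge]
    (2,8)@(5, 17): e=[0,30,0] → #  [on edge]
    (3,8)@(7, 17): e=[26,-4,8] → ·
    (2,9)@(5, 19): e=[2,32,-4] → ·
    (3,10)@(7, 21): e=[30,0,0] → ·  [on edge]
  covered (1 px):
    · · · ·
    · · · ·
    · · · ·
    · · · ·
    · · · ·
    · · · ·
    · · · ·
    · · · ·
    · · # ·
    · · · ·
    · · · ·
    · · · ·

Answer: 5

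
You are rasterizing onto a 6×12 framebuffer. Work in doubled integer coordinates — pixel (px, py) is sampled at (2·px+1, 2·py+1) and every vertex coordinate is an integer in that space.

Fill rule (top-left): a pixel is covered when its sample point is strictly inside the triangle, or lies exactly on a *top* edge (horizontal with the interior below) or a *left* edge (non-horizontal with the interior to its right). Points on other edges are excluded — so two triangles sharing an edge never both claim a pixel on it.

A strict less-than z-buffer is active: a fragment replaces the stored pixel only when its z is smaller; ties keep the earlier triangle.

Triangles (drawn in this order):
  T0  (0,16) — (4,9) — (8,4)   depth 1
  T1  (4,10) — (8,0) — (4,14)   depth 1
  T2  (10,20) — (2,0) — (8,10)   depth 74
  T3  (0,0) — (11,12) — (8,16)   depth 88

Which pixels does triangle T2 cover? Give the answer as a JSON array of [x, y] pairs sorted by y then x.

T0:
  2·area = 8
  edge (0, 16)→(4, 9): d=(4,-7) top-left  bias=+0
  edge (4, 9)→(8, 4): d=(4,-5) top-left  bias=+0
  edge (8, 4)→(0, 16): d=(-8,12) right/bottom  bias=-1
    (1,5)@(3, 11): e=[1,3,4] → X
    (2,5)@(5, 11): e=[15,13,-20] → .
    (1,6)@(3, 13): e=[9,11,-12] → .
  covered (1 px):
    . . . . . .
    . . . . . .
    . . . . . .
    . . . . . .
    . . . . . .
    . X . . . .
    . . . . . .
    . . . . . .
    . . . . . .
    . . . . . .
    . . . . . .
    . . . . . .
T1:
  2·area = 16
  edge (4, 10)→(8, 0): d=(4,-10) top-left  bias=+0
  edge (8, 0)→(4, 14): d=(-4,14) right/bottom  bias=-1
  edge (4, 14)→(4, 10): d=(0,-4) top-left  bias=+0
    (3,1)@(7, 3): e=[2,2,12] → X
    (4,1)@(9, 3): e=[22,-26,20] → .
    (3,2)@(7, 5): e=[10,-6,12] → .
    (2,4)@(5, 9): e=[6,6,4] → X
    (3,4)@(7, 9): e=[26,-22,12] → .
    (2,5)@(5, 11): e=[14,-2,4] → .
  covered (2 px):
    . . . . . .
    . . . X . .
    . . . . . .
    . . . . . .
    . . X . . .
    . . . . . .
    . . . . . .
    . . . . . .
    . . . . . .
    . . . . . .
    . . . . . .
    . . . . . .
T2:
  2·area = 40
  edge (10, 20)→(2, 0): d=(-8,-20) top-left  bias=+0
  edge (2, 0)→(8, 10): d=(6,10) right/bottom  bias=-1
  edge (8, 10)→(10, 20): d=(2,10) right/bottom  bias=-1
    (2,2)@(5, 5): e=[20,0,20] → .  [on edge]
    (3,2)@(7, 5): e=[60,-20,0] → .  [on edge]
    (2,3)@(5, 7): e=[4,12,24] → X
    (3,3)@(7, 7): e=[44,-8,4] → .
    (2,4)@(5, 9): e=[-12,24,28] → .
    (3,4)@(7, 9): e=[28,4,8] → X
    (4,4)@(9, 9): e=[68,-16,-12] → .
    (3,5)@(7, 11): e=[12,16,12] → X
    (4,5)@(9, 11): e=[52,-4,-8] → .
    (3,6)@(7, 13): e=[-4,28,16] → .
    (4,7)@(9, 15): e=[20,20,0] → .  [on edge]
    (5,7)@(11, 15): e=[60,0,-20] → .  [on edge]
  covered (4 px):
    . . . . . .
    . . . . . .
    . . . . . .
    . . X . . .
    . . . X . .
    . . . X . .
    . . . . . .
    . . . . . .
    . . . . X .
    . . . . . .
    . . . . . .
    . . . . . .
T3:
  2·area = 80
  edge (0, 0)→(11, 12): d=(11,12) right/bottom  bias=-1
  edge (11, 12)→(8, 16): d=(-3,4) right/bottom  bias=-1
  edge (8, 16)→(0, 0): d=(-8,-16) top-left  bias=+0
    (1,2)@(3, 5): e=[19,53,8] → X
    (2,2)@(5, 5): e=[-5,45,40] → .
    (1,3)@(3, 7): e=[41,47,-8] → .
    (2,3)@(5, 7): e=[17,39,24] → X
    (3,3)@(7, 7): e=[-7,31,56] → .
    (2,4)@(5, 9): e=[39,33,8] → X
    (3,4)@(7, 9): e=[15,25,40] → X
    (4,4)@(9, 9): e=[-9,17,72] → .
    (2,5)@(5, 11): e=[61,27,-8] → .
    (3,5)@(7, 11): e=[37,19,24] → X
    (4,5)@(9, 11): e=[13,11,56] → X
    (5,5)@(11, 11): e=[-11,3,88] → .
  covered (8 px):
    . . . . . .
    . . . . . .
    . X . . . .
    . . X . . .
    . . X X . .
    . . . X X .
    . . . X X .
    . . . . . .
    . . . . . .
    . . . . . .
    . . . . . .
    . . . . . .

Result: [[2,3],[3,4],[3,5],[4,8]]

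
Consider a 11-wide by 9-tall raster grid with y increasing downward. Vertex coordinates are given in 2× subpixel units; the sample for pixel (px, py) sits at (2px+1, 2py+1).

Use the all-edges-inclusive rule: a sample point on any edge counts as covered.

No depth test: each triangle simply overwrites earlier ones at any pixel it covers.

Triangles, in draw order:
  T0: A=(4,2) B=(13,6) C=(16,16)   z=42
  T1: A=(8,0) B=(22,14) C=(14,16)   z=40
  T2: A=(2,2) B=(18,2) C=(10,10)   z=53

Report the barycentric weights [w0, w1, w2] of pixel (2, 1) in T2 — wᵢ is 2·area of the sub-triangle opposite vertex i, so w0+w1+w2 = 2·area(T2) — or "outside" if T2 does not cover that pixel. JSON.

T0:
  2·area = 78
  edge (4, 2)→(13, 6): d=(9,4) inclusive
  edge (13, 6)→(16, 16): d=(3,10) inclusive
  edge (16, 16)→(4, 2): d=(-12,-14) inclusive
    (2,1)@(5, 3): e=[5,71,2] → X
    (3,1)@(7, 3): e=[-3,51,30] → .
    (2,2)@(5, 5): e=[23,77,-22] → .
    (3,2)@(7, 5): e=[15,57,6] → X
    (4,2)@(9, 5): e=[7,37,34] → X
    (5,2)@(11, 5): e=[-1,17,62] → .
    (3,3)@(7, 7): e=[33,63,-18] → .
    (4,3)@(9, 7): e=[25,43,10] → X
    (5,3)@(11, 7): e=[17,23,38] → X
    (6,3)@(13, 7): e=[9,3,66] → X
    (7,3)@(15, 7): e=[1,-17,94] → .
    (4,4)@(9, 9): e=[43,49,-14] → .
  covered (10 px):
    . . . . . . . . . . .
    . . X . . . . . . . .
    . . . X X . . . . . .
    . . . . X X X . . . .
    . . . . . X X . . . .
    . . . . . . X . . . .
    . . . . . . . X . . .
    . . . . . . . . . . .
    . . . . . . . . . . .
T1:
  2·area = 140
  edge (8, 0)→(22, 14): d=(14,14) inclusive
  edge (22, 14)→(14, 16): d=(-8,2) inclusive
  edge (14, 16)→(8, 0): d=(-6,-16) inclusive
    (4,0)@(9, 1): e=[0,130,10] → X  [on edge]
    (5,0)@(11, 1): e=[-28,126,42] → .
    (4,1)@(9, 3): e=[28,114,-2] → .
    (5,1)@(11, 3): e=[0,110,30] → X  [on edge]
    (6,1)@(13, 3): e=[-28,106,62] → .
    (5,2)@(11, 5): e=[28,94,18] → X
    (6,2)@(13, 5): e=[0,90,50] → X  [on edge]
    (7,2)@(15, 5): e=[-28,86,82] → .
    (5,3)@(11, 7): e=[56,78,6] → X
    (7,3)@(15, 7): e=[0,70,70] → X  [on edge]
    (8,3)@(17, 7): e=[-28,66,102] → .
    (5,4)@(11, 9): e=[84,62,-6] → .
    (8,4)@(17, 9): e=[0,50,90] → X  [on edge]
    (9,5)@(19, 11): e=[0,30,110] → X  [on edge]
    (10,6)@(21, 13): e=[0,10,130] → X  [on edge]
  covered (21 px):
    . . . . X . . . . . .
    . . . . . X . . . . .
    . . . . . X X . . . .
    . . . . . X X X . . .
    . . . . . . X X X . .
    . . . . . . X X X X .
    . . . . . . X X X X X
    . . . . . . . X X . .
    . . . . . . . . . . .
T2:
  2·area = 128
  edge (2, 2)→(18, 2): d=(16,0) inclusive
  edge (18, 2)→(10, 10): d=(-8,8) inclusive
  edge (10, 10)→(2, 2): d=(-8,-8) inclusive
    (0,0)@(1, 1): e=[-16,144,0] → .  [on edge]
    (9,0)@(19, 1): e=[-16,0,144] → .  [on edge]
    (1,1)@(3, 3): e=[16,112,0] → X  [on edge]
    (2,1)@(5, 3): e=[16,96,16] → X
    (3,1)@(7, 3): e=[16,80,32] → X
    (4,1)@(9, 3): e=[16,64,48] → X
    (5,1)@(11, 3): e=[16,48,64] → X
    (6,1)@(13, 3): e=[16,32,80] → X
    (7,1)@(15, 3): e=[16,16,96] → X
    (8,1)@(17, 3): e=[16,0,112] → X  [on edge]
    (9,1)@(19, 3): e=[16,-16,128] → .
    (1,2)@(3, 5): e=[48,96,-16] → .
    (2,2)@(5, 5): e=[48,80,0] → X  [on edge]
    (7,2)@(15, 5): e=[48,0,80] → X  [on edge]
    (3,3)@(7, 7): e=[80,48,0] → X  [on edge]
    (6,3)@(13, 7): e=[80,0,48] → X  [on edge]
    (4,4)@(9, 9): e=[112,16,0] → X  [on edge]
    (5,4)@(11, 9): e=[112,0,16] → X  [on edge]
    (4,5)@(9, 11): e=[144,0,-16] → .  [on edge]
    (5,5)@(11, 11): e=[144,-16,0] → .  [on edge]
    (3,6)@(7, 13): e=[176,0,-48] → .  [on edge]
    (6,6)@(13, 13): e=[176,-48,0] → .  [on edge]
    (2,7)@(5, 15): e=[208,0,-80] → .  [on edge]
    (7,7)@(15, 15): e=[208,-80,0] → .  [on edge]
    (1,8)@(3, 17): e=[240,0,-112] → .  [on edge]
    (8,8)@(17, 17): e=[240,-112,0] → .  [on edge]
  covered (20 px):
    . . . . . . . . . . .
    . X X X X X X X X . .
    . . X X X X X X . . .
    . . . X X X X . . . .
    . . . . X X . . . . .
    . . . . . . . . . . .
    . . . . . . . . . . .
    . . . . . . . . . . .
    . . . . . . . . . . .

Final: [96,16,16]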